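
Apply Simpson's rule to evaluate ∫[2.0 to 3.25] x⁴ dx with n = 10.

f(x) = x⁴
a = 2.0, b = 3.25, n = 10
h = (b - a)/n = 0.125000

Simpson's rule: (h/3)[f(x₀) + 4f(x₁) + 2f(x₂) + ... + f(xₙ)]

x_0 = 2.0000, f(x_0) = 16.000000, coefficient = 1
x_1 = 2.1250, f(x_1) = 20.390869, coefficient = 4
x_2 = 2.2500, f(x_2) = 25.628906, coefficient = 2
x_3 = 2.3750, f(x_3) = 31.816650, coefficient = 4
x_4 = 2.5000, f(x_4) = 39.062500, coefficient = 2
x_5 = 2.6250, f(x_5) = 47.480713, coefficient = 4
x_6 = 2.7500, f(x_6) = 57.191406, coefficient = 2
x_7 = 2.8750, f(x_7) = 68.320557, coefficient = 4
x_8 = 3.0000, f(x_8) = 81.000000, coefficient = 2
x_9 = 3.1250, f(x_9) = 95.367432, coefficient = 4
x_10 = 3.2500, f(x_10) = 111.566406, coefficient = 1

I ≈ (0.125000/3) × 1586.836914 = 66.118205
Exact value: 66.118164
Error: 0.000041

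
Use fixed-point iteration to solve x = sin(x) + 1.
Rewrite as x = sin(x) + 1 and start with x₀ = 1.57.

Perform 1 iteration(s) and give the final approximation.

Equation: x = sin(x) + 1
Fixed-point form: x = sin(x) + 1
x₀ = 1.57

x_1 = g(1.570000) = 2.000000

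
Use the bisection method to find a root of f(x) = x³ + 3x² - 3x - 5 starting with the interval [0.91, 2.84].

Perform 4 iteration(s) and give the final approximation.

f(x) = x³ + 3x² - 3x - 5
Initial interval: [0.91, 2.84]

Iteration 1:
  c_1 = (0.910000 + 2.840000)/2 = 1.875000
  f(c_1) = f(1.875000) = 6.513672
  f(a) × f(c) < 0, new interval: [0.910000, 1.875000]
Iteration 2:
  c_2 = (0.910000 + 1.875000)/2 = 1.392500
  f(c_2) = f(1.392500) = -0.660195
  f(a) × f(c) ≥ 0, new interval: [1.392500, 1.875000]
Iteration 3:
  c_3 = (1.392500 + 1.875000)/2 = 1.633750
  f(c_3) = f(1.633750) = 2.466873
  f(a) × f(c) < 0, new interval: [1.392500, 1.633750]
Iteration 4:
  c_4 = (1.392500 + 1.633750)/2 = 1.513125
  f(c_4) = f(1.513125) = 0.793638
  f(a) × f(c) < 0, new interval: [1.392500, 1.513125]

After 4 iteration(s), the approximation is c_4 = 1.513125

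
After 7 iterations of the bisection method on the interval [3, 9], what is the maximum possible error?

Bisection error bound: |error| ≤ (b-a)/2^n
|error| ≤ (9 - 3)/2^7 = 6/2^7
|error| ≤ 0.0468750000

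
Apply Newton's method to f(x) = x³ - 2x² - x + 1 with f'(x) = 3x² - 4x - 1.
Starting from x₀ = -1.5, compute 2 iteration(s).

f(x) = x³ - 2x² - x + 1
f'(x) = 3x² - 4x - 1
x₀ = -1.5

Newton-Raphson formula: x_{n+1} = x_n - f(x_n)/f'(x_n)

Iteration 1:
  f(-1.500000) = -5.375000
  f'(-1.500000) = 11.750000
  x_1 = -1.500000 - (-5.375000)/11.750000 = -1.042553
Iteration 2:
  f(-1.042553) = -1.264450
  f'(-1.042553) = 6.430964
  x_2 = -1.042553 - (-1.264450)/6.430964 = -0.845934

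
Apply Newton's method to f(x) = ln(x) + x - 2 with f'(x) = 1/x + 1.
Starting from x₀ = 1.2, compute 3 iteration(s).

f(x) = ln(x) + x - 2
f'(x) = 1/x + 1
x₀ = 1.2

Newton-Raphson formula: x_{n+1} = x_n - f(x_n)/f'(x_n)

Iteration 1:
  f(1.200000) = -0.617678
  f'(1.200000) = 1.833333
  x_1 = 1.200000 - (-0.617678)/1.833333 = 1.536916
Iteration 2:
  f(1.536916) = -0.033307
  f'(1.536916) = 1.650654
  x_2 = 1.536916 - (-0.033307)/1.650654 = 1.557094
Iteration 3:
  f(1.557094) = -0.000085
  f'(1.557094) = 1.642222
  x_3 = 1.557094 - (-0.000085)/1.642222 = 1.557146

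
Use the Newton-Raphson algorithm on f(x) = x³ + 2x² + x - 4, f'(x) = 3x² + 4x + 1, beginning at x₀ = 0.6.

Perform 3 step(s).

f(x) = x³ + 2x² + x - 4
f'(x) = 3x² + 4x + 1
x₀ = 0.6

Newton-Raphson formula: x_{n+1} = x_n - f(x_n)/f'(x_n)

Iteration 1:
  f(0.600000) = -2.464000
  f'(0.600000) = 4.480000
  x_1 = 0.600000 - (-2.464000)/4.480000 = 1.150000
Iteration 2:
  f(1.150000) = 1.315875
  f'(1.150000) = 9.567500
  x_2 = 1.150000 - 1.315875/9.567500 = 1.012464
Iteration 3:
  f(1.012464) = 0.100491
  f'(1.012464) = 8.125107
  x_3 = 1.012464 - 0.100491/8.125107 = 1.000096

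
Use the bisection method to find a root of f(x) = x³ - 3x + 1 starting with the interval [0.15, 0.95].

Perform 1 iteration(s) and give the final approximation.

f(x) = x³ - 3x + 1
Initial interval: [0.15, 0.95]

Iteration 1:
  c_1 = (0.150000 + 0.950000)/2 = 0.550000
  f(c_1) = f(0.550000) = -0.483625
  f(a) × f(c) < 0, new interval: [0.150000, 0.550000]

After 1 iteration(s), the approximation is c_1 = 0.550000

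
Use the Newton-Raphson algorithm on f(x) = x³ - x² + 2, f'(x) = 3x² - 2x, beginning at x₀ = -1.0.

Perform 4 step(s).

f(x) = x³ - x² + 2
f'(x) = 3x² - 2x
x₀ = -1.0

Newton-Raphson formula: x_{n+1} = x_n - f(x_n)/f'(x_n)

Iteration 1:
  f(-1.000000) = 0.000000
  f'(-1.000000) = 5.000000
  x_1 = -1.000000 - 0.000000/5.000000 = -1.000000
Iteration 2:
  f(-1.000000) = 0.000000
  f'(-1.000000) = 5.000000
  x_2 = -1.000000 - 0.000000/5.000000 = -1.000000
Iteration 3:
  f(-1.000000) = 0.000000
  f'(-1.000000) = 5.000000
  x_3 = -1.000000 - 0.000000/5.000000 = -1.000000
Iteration 4:
  f(-1.000000) = 0.000000
  f'(-1.000000) = 5.000000
  x_4 = -1.000000 - 0.000000/5.000000 = -1.000000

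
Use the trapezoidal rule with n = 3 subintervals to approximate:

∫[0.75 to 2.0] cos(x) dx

f(x) = cos(x)
a = 0.75, b = 2.0, n = 3
h = (b - a)/n = 0.416667

Trapezoidal rule: (h/2)[f(x₀) + 2f(x₁) + 2f(x₂) + ... + f(xₙ)]

x_0 = 0.7500, f(x_0) = 0.731689, coefficient = 1
x_1 = 1.1667, f(x_1) = 0.393219, coefficient = 2
x_2 = 1.5833, f(x_2) = -0.012537, coefficient = 2
x_3 = 2.0000, f(x_3) = -0.416147, coefficient = 1

I ≈ (0.416667/2) × 1.076906 = 0.224355
Exact value: 0.227659
Error: 0.003303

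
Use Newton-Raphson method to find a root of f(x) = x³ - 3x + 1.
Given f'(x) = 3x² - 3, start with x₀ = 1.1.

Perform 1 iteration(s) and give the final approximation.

f(x) = x³ - 3x + 1
f'(x) = 3x² - 3
x₀ = 1.1

Newton-Raphson formula: x_{n+1} = x_n - f(x_n)/f'(x_n)

Iteration 1:
  f(1.100000) = -0.969000
  f'(1.100000) = 0.630000
  x_1 = 1.100000 - (-0.969000)/0.630000 = 2.638095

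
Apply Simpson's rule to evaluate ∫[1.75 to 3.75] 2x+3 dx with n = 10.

f(x) = 2x+3
a = 1.75, b = 3.75, n = 10
h = (b - a)/n = 0.200000

Simpson's rule: (h/3)[f(x₀) + 4f(x₁) + 2f(x₂) + ... + f(xₙ)]

x_0 = 1.7500, f(x_0) = 6.500000, coefficient = 1
x_1 = 1.9500, f(x_1) = 6.900000, coefficient = 4
x_2 = 2.1500, f(x_2) = 7.300000, coefficient = 2
x_3 = 2.3500, f(x_3) = 7.700000, coefficient = 4
x_4 = 2.5500, f(x_4) = 8.100000, coefficient = 2
x_5 = 2.7500, f(x_5) = 8.500000, coefficient = 4
x_6 = 2.9500, f(x_6) = 8.900000, coefficient = 2
x_7 = 3.1500, f(x_7) = 9.300000, coefficient = 4
x_8 = 3.3500, f(x_8) = 9.700000, coefficient = 2
x_9 = 3.5500, f(x_9) = 10.100000, coefficient = 4
x_10 = 3.7500, f(x_10) = 10.500000, coefficient = 1

I ≈ (0.200000/3) × 255.000000 = 17.000000
Exact value: 17.000000
Error: 0.000000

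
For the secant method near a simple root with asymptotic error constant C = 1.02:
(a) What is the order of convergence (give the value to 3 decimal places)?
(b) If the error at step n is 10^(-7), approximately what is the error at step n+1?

(a) Secant method has superlinear convergence with order φ = (1+√5)/2 ≈ 1.618.
    This means |e_{n+1}| ≈ C|e_n|^1.618.

(b) With |e_n| = 10^(-7) and C = 1.02:
    |e_{n+1}| ≈ 1.02 × (10^(-7))^1.618 = 1.02 × 10^(-11.33)

(a) ≈ 1.618 (golden ratio); (b) |e_{n+1}| ≈ 4.812e-12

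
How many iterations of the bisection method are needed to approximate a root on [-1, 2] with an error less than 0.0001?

We need (b-a)/2^n ≤ 0.0001
(2 - (-1))/2^n ≤ 0.0001
3/2^n ≤ 0.0001
2^n ≥ 30000
n ≥ log₂(30000) = 14.87
n ≥ 15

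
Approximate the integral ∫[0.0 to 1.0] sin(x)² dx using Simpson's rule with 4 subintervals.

f(x) = sin(x)²
a = 0.0, b = 1.0, n = 4
h = (b - a)/n = 0.250000

Simpson's rule: (h/3)[f(x₀) + 4f(x₁) + 2f(x₂) + ... + f(xₙ)]

x_0 = 0.0000, f(x_0) = 0.000000, coefficient = 1
x_1 = 0.2500, f(x_1) = 0.061209, coefficient = 4
x_2 = 0.5000, f(x_2) = 0.229849, coefficient = 2
x_3 = 0.7500, f(x_3) = 0.464631, coefficient = 4
x_4 = 1.0000, f(x_4) = 0.708073, coefficient = 1

I ≈ (0.250000/3) × 3.271132 = 0.272594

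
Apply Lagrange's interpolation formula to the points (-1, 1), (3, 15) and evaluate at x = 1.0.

Lagrange interpolation formula:
P(x) = Σ yᵢ × Lᵢ(x)
where Lᵢ(x) = Π_{j≠i} (x - xⱼ)/(xᵢ - xⱼ)

L_0(1.0) = (1.0 - 3)/(-1 - 3) = 0.500000
L_1(1.0) = (1.0 - (-1))/(3 - (-1)) = 0.500000

P(1.0) = 1×L_0(1.0) + 15×L_1(1.0)
P(1.0) = 8.000000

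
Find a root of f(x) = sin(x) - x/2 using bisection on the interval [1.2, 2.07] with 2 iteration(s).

f(x) = sin(x) - x/2
Initial interval: [1.2, 2.07]

Iteration 1:
  c_1 = (1.200000 + 2.070000)/2 = 1.635000
  f(c_1) = f(1.635000) = 0.180440
  f(a) × f(c) ≥ 0, new interval: [1.635000, 2.070000]
Iteration 2:
  c_2 = (1.635000 + 2.070000)/2 = 1.852500
  f(c_2) = f(1.852500) = 0.034333
  f(a) × f(c) ≥ 0, new interval: [1.852500, 2.070000]

After 2 iteration(s), the approximation is c_2 = 1.852500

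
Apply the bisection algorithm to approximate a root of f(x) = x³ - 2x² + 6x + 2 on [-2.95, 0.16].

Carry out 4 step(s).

f(x) = x³ - 2x² + 6x + 2
Initial interval: [-2.95, 0.16]

Iteration 1:
  c_1 = (-2.950000 + 0.160000)/2 = -1.395000
  f(c_1) = f(-1.395000) = -12.976755
  f(a) × f(c) ≥ 0, new interval: [-1.395000, 0.160000]
Iteration 2:
  c_2 = (-1.395000 + 0.160000)/2 = -0.617500
  f(c_2) = f(-0.617500) = -2.703069
  f(a) × f(c) ≥ 0, new interval: [-0.617500, 0.160000]
Iteration 3:
  c_3 = (-0.617500 + 0.160000)/2 = -0.228750
  f(c_3) = f(-0.228750) = 0.510877
  f(a) × f(c) < 0, new interval: [-0.617500, -0.228750]
Iteration 4:
  c_4 = (-0.617500 + (-0.228750))/2 = -0.423125
  f(c_4) = f(-0.423125) = -0.972574
  f(a) × f(c) ≥ 0, new interval: [-0.423125, -0.228750]

After 4 iteration(s), the approximation is c_4 = -0.423125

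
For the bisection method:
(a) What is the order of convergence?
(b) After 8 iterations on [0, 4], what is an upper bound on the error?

(a) Bisection has linear (order 1) convergence; the error is halved each step.

(b) Error bound = (b-a)/2^n = (4 - 0)/2^{8}
    = 4/2^{8}

(a) 1 (linear); (b) error ≤ 1.56e-02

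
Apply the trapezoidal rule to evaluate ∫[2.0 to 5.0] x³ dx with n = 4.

f(x) = x³
a = 2.0, b = 5.0, n = 4
h = (b - a)/n = 0.750000

Trapezoidal rule: (h/2)[f(x₀) + 2f(x₁) + 2f(x₂) + ... + f(xₙ)]

x_0 = 2.0000, f(x_0) = 8.000000, coefficient = 1
x_1 = 2.7500, f(x_1) = 20.796875, coefficient = 2
x_2 = 3.5000, f(x_2) = 42.875000, coefficient = 2
x_3 = 4.2500, f(x_3) = 76.765625, coefficient = 2
x_4 = 5.0000, f(x_4) = 125.000000, coefficient = 1

I ≈ (0.750000/2) × 413.875000 = 155.203125
Exact value: 152.250000
Error: 2.953125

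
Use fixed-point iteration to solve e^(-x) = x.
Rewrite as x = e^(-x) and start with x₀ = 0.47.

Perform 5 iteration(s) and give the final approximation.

Equation: e^(-x) = x
Fixed-point form: x = e^(-x)
x₀ = 0.47

x_1 = g(0.470000) = 0.625002
x_2 = g(0.625002) = 0.535260
x_3 = g(0.535260) = 0.585517
x_4 = g(0.585517) = 0.556818
x_5 = g(0.556818) = 0.573030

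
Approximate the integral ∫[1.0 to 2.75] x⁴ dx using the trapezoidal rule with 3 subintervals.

f(x) = x⁴
a = 1.0, b = 2.75, n = 3
h = (b - a)/n = 0.583333

Trapezoidal rule: (h/2)[f(x₀) + 2f(x₁) + 2f(x₂) + ... + f(xₙ)]

x_0 = 1.0000, f(x_0) = 1.000000, coefficient = 1
x_1 = 1.5833, f(x_1) = 6.284770, coefficient = 2
x_2 = 2.1667, f(x_2) = 22.037809, coefficient = 2
x_3 = 2.7500, f(x_3) = 57.191406, coefficient = 1

I ≈ (0.583333/2) × 114.836564 = 33.493998
Exact value: 31.255273
Error: 2.238725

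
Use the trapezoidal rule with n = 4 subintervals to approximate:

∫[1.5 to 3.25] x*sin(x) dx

f(x) = x*sin(x)
a = 1.5, b = 3.25, n = 4
h = (b - a)/n = 0.437500

Trapezoidal rule: (h/2)[f(x₀) + 2f(x₁) + 2f(x₂) + ... + f(xₙ)]

x_0 = 1.5000, f(x_0) = 1.496242, coefficient = 1
x_1 = 1.9375, f(x_1) = 1.808684, coefficient = 2
x_2 = 2.3750, f(x_2) = 1.647502, coefficient = 2
x_3 = 2.8125, f(x_3) = 0.908956, coefficient = 2
x_4 = 3.2500, f(x_4) = -0.351634, coefficient = 1

I ≈ (0.437500/2) × 9.874893 = 2.160133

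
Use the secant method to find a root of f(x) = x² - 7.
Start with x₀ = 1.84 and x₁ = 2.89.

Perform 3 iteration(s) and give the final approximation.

f(x) = x² - 7
x₀ = 1.84, x₁ = 2.89

Secant formula: x_{n+1} = x_n - f(x_n)(x_n - x_{n-1})/(f(x_n) - f(x_{n-1}))

Iteration 1:
  f(1.840000) = -3.614400
  f(2.890000) = 1.352100
  x_2 = 2.890000 - 1.352100×(2.890000 - 1.840000)/(1.352100 - (-3.614400))
       = 2.604144
Iteration 2:
  f(2.890000) = 1.352100
  f(2.604144) = -0.218435
  x_3 = 2.604144 - (-0.218435)×(2.604144 - 2.890000)/(-0.218435 - 1.352100)
       = 2.643902
Iteration 3:
  f(2.604144) = -0.218435
  f(2.643902) = -0.009784
  x_4 = 2.643902 - (-0.009784)×(2.643902 - 2.604144)/(-0.009784 - (-0.218435))
       = 2.645766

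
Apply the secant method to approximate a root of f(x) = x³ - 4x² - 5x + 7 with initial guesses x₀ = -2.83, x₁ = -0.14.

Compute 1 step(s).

f(x) = x³ - 4x² - 5x + 7
x₀ = -2.83, x₁ = -0.14

Secant formula: x_{n+1} = x_n - f(x_n)(x_n - x_{n-1})/(f(x_n) - f(x_{n-1}))

Iteration 1:
  f(-2.830000) = -33.550787
  f(-0.140000) = 7.618856
  x_2 = -0.140000 - 7.618856×(-0.140000 - (-2.830000))/(7.618856 - (-33.550787))
       = -0.637812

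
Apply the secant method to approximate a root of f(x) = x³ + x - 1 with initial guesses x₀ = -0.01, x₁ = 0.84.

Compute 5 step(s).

f(x) = x³ + x - 1
x₀ = -0.01, x₁ = 0.84

Secant formula: x_{n+1} = x_n - f(x_n)(x_n - x_{n-1})/(f(x_n) - f(x_{n-1}))

Iteration 1:
  f(-0.010000) = -1.010001
  f(0.840000) = 0.432704
  x_2 = 0.840000 - 0.432704×(0.840000 - (-0.010000))/(0.432704 - (-1.010001))
       = 0.585063
Iteration 2:
  f(0.840000) = 0.432704
  f(0.585063) = -0.214670
  x_3 = 0.585063 - (-0.214670)×(0.585063 - 0.840000)/(-0.214670 - 0.432704)
       = 0.669601
Iteration 3:
  f(0.585063) = -0.214670
  f(0.669601) = -0.030174
  x_4 = 0.669601 - (-0.030174)×(0.669601 - 0.585063)/(-0.030174 - (-0.214670))
       = 0.683426
Iteration 4:
  f(0.669601) = -0.030174
  f(0.683426) = 0.002636
  x_5 = 0.683426 - 0.002636×(0.683426 - 0.669601)/(0.002636 - (-0.030174))
       = 0.682316
Iteration 5:
  f(0.683426) = 0.002636
  f(0.682316) = -0.000029
  x_6 = 0.682316 - (-0.000029)×(0.682316 - 0.683426)/(-0.000029 - 0.002636)
       = 0.682328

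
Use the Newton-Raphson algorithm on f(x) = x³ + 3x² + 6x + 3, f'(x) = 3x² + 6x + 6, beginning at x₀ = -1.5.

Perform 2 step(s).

f(x) = x³ + 3x² + 6x + 3
f'(x) = 3x² + 6x + 6
x₀ = -1.5

Newton-Raphson formula: x_{n+1} = x_n - f(x_n)/f'(x_n)

Iteration 1:
  f(-1.500000) = -2.625000
  f'(-1.500000) = 3.750000
  x_1 = -1.500000 - (-2.625000)/3.750000 = -0.800000
Iteration 2:
  f(-0.800000) = -0.392000
  f'(-0.800000) = 3.120000
  x_2 = -0.800000 - (-0.392000)/3.120000 = -0.674359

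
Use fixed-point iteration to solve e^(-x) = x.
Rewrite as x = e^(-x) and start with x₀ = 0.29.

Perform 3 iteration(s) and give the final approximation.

Equation: e^(-x) = x
Fixed-point form: x = e^(-x)
x₀ = 0.29

x_1 = g(0.290000) = 0.748264
x_2 = g(0.748264) = 0.473187
x_3 = g(0.473187) = 0.623013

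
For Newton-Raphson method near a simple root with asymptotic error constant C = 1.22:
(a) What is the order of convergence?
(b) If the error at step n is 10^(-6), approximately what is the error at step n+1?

(a) Newton-Raphson has quadratic (order 2) convergence near simple roots.
    This means |e_{n+1}| ≈ C|e_n|².

(b) With |e_n| = 10^(-6) and C = 1.22:
    |e_{n+1}| ≈ 1.22 × (10^(-6))² = 1.22 × 10^(-12)

(a) 2 (quadratic); (b) |e_{n+1}| ≈ 1.220e-12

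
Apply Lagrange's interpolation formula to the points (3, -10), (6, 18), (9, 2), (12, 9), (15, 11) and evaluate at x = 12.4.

Lagrange interpolation formula:
P(x) = Σ yᵢ × Lᵢ(x)
where Lᵢ(x) = Π_{j≠i} (x - xⱼ)/(xᵢ - xⱼ)

L_0(12.4) = (12.4 - 6)/(3 - 6) × (12.4 - 9)/(3 - 9) × (12.4 - 12)/(3 - 12) × (12.4 - 15)/(3 - 15) = -0.011641
L_1(12.4) = (12.4 - 3)/(6 - 3) × (12.4 - 9)/(6 - 9) × (12.4 - 12)/(6 - 12) × (12.4 - 15)/(6 - 15) = 0.068392
L_2(12.4) = (12.4 - 3)/(9 - 3) × (12.4 - 6)/(9 - 6) × (12.4 - 12)/(9 - 12) × (12.4 - 15)/(9 - 15) = -0.193106
L_3(12.4) = (12.4 - 3)/(12 - 3) × (12.4 - 6)/(12 - 6) × (12.4 - 9)/(12 - 9) × (12.4 - 15)/(12 - 15) = 1.094268
L_4(12.4) = (12.4 - 3)/(15 - 3) × (12.4 - 6)/(15 - 6) × (12.4 - 9)/(15 - 9) × (12.4 - 12)/(15 - 12) = 0.042087

P(12.4) = (-10)×L_0(12.4) + 18×L_1(12.4) + 2×L_2(12.4) + 9×L_3(12.4) + 11×L_4(12.4)
P(12.4) = 11.272626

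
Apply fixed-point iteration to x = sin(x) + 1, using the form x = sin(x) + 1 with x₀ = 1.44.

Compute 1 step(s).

Equation: x = sin(x) + 1
Fixed-point form: x = sin(x) + 1
x₀ = 1.44

x_1 = g(1.440000) = 1.991458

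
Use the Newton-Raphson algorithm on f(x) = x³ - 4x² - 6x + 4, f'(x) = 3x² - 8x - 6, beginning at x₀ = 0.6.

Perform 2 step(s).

f(x) = x³ - 4x² - 6x + 4
f'(x) = 3x² - 8x - 6
x₀ = 0.6

Newton-Raphson formula: x_{n+1} = x_n - f(x_n)/f'(x_n)

Iteration 1:
  f(0.600000) = -0.824000
  f'(0.600000) = -9.720000
  x_1 = 0.600000 - (-0.824000)/(-9.720000) = 0.515226
Iteration 2:
  f(0.515226) = -0.016420
  f'(0.515226) = -9.325436
  x_2 = 0.515226 - (-0.016420)/(-9.325436) = 0.513466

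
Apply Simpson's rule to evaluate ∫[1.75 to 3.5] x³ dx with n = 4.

f(x) = x³
a = 1.75, b = 3.5, n = 4
h = (b - a)/n = 0.437500

Simpson's rule: (h/3)[f(x₀) + 4f(x₁) + 2f(x₂) + ... + f(xₙ)]

x_0 = 1.7500, f(x_0) = 5.359375, coefficient = 1
x_1 = 2.1875, f(x_1) = 10.467529, coefficient = 4
x_2 = 2.6250, f(x_2) = 18.087891, coefficient = 2
x_3 = 3.0625, f(x_3) = 28.722900, coefficient = 4
x_4 = 3.5000, f(x_4) = 42.875000, coefficient = 1

I ≈ (0.437500/3) × 241.171875 = 35.170898
Exact value: 35.170898
Error: 0.000000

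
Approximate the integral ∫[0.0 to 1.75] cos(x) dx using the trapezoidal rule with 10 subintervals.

f(x) = cos(x)
a = 0.0, b = 1.75, n = 10
h = (b - a)/n = 0.175000

Trapezoidal rule: (h/2)[f(x₀) + 2f(x₁) + 2f(x₂) + ... + f(xₙ)]

x_0 = 0.0000, f(x_0) = 1.000000, coefficient = 1
x_1 = 0.1750, f(x_1) = 0.984727, coefficient = 2
x_2 = 0.3500, f(x_2) = 0.939373, coefficient = 2
x_3 = 0.5250, f(x_3) = 0.865324, coefficient = 2
x_4 = 0.7000, f(x_4) = 0.764842, coefficient = 2
x_5 = 0.8750, f(x_5) = 0.640997, coefficient = 2
x_6 = 1.0500, f(x_6) = 0.497571, coefficient = 2
x_7 = 1.2250, f(x_7) = 0.338946, coefficient = 2
x_8 = 1.4000, f(x_8) = 0.169967, coefficient = 2
x_9 = 1.5750, f(x_9) = -0.004204, coefficient = 2
x_10 = 1.7500, f(x_10) = -0.178246, coefficient = 1

I ≈ (0.175000/2) × 11.216839 = 0.981473
Exact value: 0.983986
Error: 0.002512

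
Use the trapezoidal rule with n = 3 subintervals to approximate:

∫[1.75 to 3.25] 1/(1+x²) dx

f(x) = 1/(1+x²)
a = 1.75, b = 3.25, n = 3
h = (b - a)/n = 0.500000

Trapezoidal rule: (h/2)[f(x₀) + 2f(x₁) + 2f(x₂) + ... + f(xₙ)]

x_0 = 1.7500, f(x_0) = 0.246154, coefficient = 1
x_1 = 2.2500, f(x_1) = 0.164948, coefficient = 2
x_2 = 2.7500, f(x_2) = 0.116788, coefficient = 2
x_3 = 3.2500, f(x_3) = 0.086486, coefficient = 1

I ≈ (0.500000/2) × 0.896114 = 0.224028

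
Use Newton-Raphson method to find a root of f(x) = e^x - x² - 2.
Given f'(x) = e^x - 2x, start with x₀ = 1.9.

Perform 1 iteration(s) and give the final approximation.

f(x) = e^x - x² - 2
f'(x) = e^x - 2x
x₀ = 1.9

Newton-Raphson formula: x_{n+1} = x_n - f(x_n)/f'(x_n)

Iteration 1:
  f(1.900000) = 1.075894
  f'(1.900000) = 2.885894
  x_1 = 1.900000 - 1.075894/2.885894 = 1.527189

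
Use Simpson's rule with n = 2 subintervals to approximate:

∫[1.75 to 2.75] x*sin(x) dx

f(x) = x*sin(x)
a = 1.75, b = 2.75, n = 2
h = (b - a)/n = 0.500000

Simpson's rule: (h/3)[f(x₀) + 4f(x₁) + 2f(x₂) + ... + f(xₙ)]

x_0 = 1.7500, f(x_0) = 1.721975, coefficient = 1
x_1 = 2.2500, f(x_1) = 1.750665, coefficient = 4
x_2 = 2.7500, f(x_2) = 1.049568, coefficient = 1

I ≈ (0.500000/3) × 9.774202 = 1.629034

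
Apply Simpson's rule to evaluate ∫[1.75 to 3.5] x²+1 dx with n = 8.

f(x) = x²+1
a = 1.75, b = 3.5, n = 8
h = (b - a)/n = 0.218750

Simpson's rule: (h/3)[f(x₀) + 4f(x₁) + 2f(x₂) + ... + f(xₙ)]

x_0 = 1.7500, f(x_0) = 4.062500, coefficient = 1
x_1 = 1.9688, f(x_1) = 4.875977, coefficient = 4
x_2 = 2.1875, f(x_2) = 5.785156, coefficient = 2
x_3 = 2.4062, f(x_3) = 6.790039, coefficient = 4
x_4 = 2.6250, f(x_4) = 7.890625, coefficient = 2
x_5 = 2.8438, f(x_5) = 9.086914, coefficient = 4
x_6 = 3.0625, f(x_6) = 10.378906, coefficient = 2
x_7 = 3.2812, f(x_7) = 11.766602, coefficient = 4
x_8 = 3.5000, f(x_8) = 13.250000, coefficient = 1

I ≈ (0.218750/3) × 195.500000 = 14.255208
Exact value: 14.255208
Error: 0.000000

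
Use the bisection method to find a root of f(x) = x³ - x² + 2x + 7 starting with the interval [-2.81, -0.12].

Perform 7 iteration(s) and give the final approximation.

f(x) = x³ - x² + 2x + 7
Initial interval: [-2.81, -0.12]

Iteration 1:
  c_1 = (-2.810000 + (-0.120000))/2 = -1.465000
  f(c_1) = f(-1.465000) = -1.220445
  f(a) × f(c) ≥ 0, new interval: [-1.465000, -0.120000]
Iteration 2:
  c_2 = (-1.465000 + (-0.120000))/2 = -0.792500
  f(c_2) = f(-0.792500) = 4.289209
  f(a) × f(c) < 0, new interval: [-1.465000, -0.792500]
Iteration 3:
  c_3 = (-1.465000 + (-0.792500))/2 = -1.128750
  f(c_3) = f(-1.128750) = 2.030310
  f(a) × f(c) < 0, new interval: [-1.465000, -1.128750]
Iteration 4:
  c_4 = (-1.465000 + (-1.128750))/2 = -1.296875
  f(c_4) = f(-1.296875) = 0.543171
  f(a) × f(c) < 0, new interval: [-1.465000, -1.296875]
Iteration 5:
  c_5 = (-1.465000 + (-1.296875))/2 = -1.380937
  f(c_5) = f(-1.380937) = -0.302295
  f(a) × f(c) ≥ 0, new interval: [-1.380937, -1.296875]
Iteration 6:
  c_6 = (-1.380937 + (-1.296875))/2 = -1.338906
  f(c_6) = f(-1.338906) = 0.129301
  f(a) × f(c) < 0, new interval: [-1.380937, -1.338906]
Iteration 7:
  c_7 = (-1.380937 + (-1.338906))/2 = -1.359922
  f(c_7) = f(-1.359922) = -0.084254
  f(a) × f(c) ≥ 0, new interval: [-1.359922, -1.338906]

After 7 iteration(s), the approximation is c_7 = -1.359922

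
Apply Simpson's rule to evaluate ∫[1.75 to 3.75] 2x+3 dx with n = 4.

f(x) = 2x+3
a = 1.75, b = 3.75, n = 4
h = (b - a)/n = 0.500000

Simpson's rule: (h/3)[f(x₀) + 4f(x₁) + 2f(x₂) + ... + f(xₙ)]

x_0 = 1.7500, f(x_0) = 6.500000, coefficient = 1
x_1 = 2.2500, f(x_1) = 7.500000, coefficient = 4
x_2 = 2.7500, f(x_2) = 8.500000, coefficient = 2
x_3 = 3.2500, f(x_3) = 9.500000, coefficient = 4
x_4 = 3.7500, f(x_4) = 10.500000, coefficient = 1

I ≈ (0.500000/3) × 102.000000 = 17.000000
Exact value: 17.000000
Error: 0.000000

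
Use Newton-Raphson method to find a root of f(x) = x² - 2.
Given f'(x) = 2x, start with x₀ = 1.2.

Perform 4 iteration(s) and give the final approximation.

f(x) = x² - 2
f'(x) = 2x
x₀ = 1.2

Newton-Raphson formula: x_{n+1} = x_n - f(x_n)/f'(x_n)

Iteration 1:
  f(1.200000) = -0.560000
  f'(1.200000) = 2.400000
  x_1 = 1.200000 - (-0.560000)/2.400000 = 1.433333
Iteration 2:
  f(1.433333) = 0.054444
  f'(1.433333) = 2.866667
  x_2 = 1.433333 - 0.054444/2.866667 = 1.414341
Iteration 3:
  f(1.414341) = 0.000361
  f'(1.414341) = 2.828682
  x_3 = 1.414341 - 0.000361/2.828682 = 1.414214
Iteration 4:
  f(1.414214) = 0.000000
  f'(1.414214) = 2.828427
  x_4 = 1.414214 - 0.000000/2.828427 = 1.414214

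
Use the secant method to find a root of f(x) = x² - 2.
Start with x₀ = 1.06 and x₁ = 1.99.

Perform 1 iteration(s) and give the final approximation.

f(x) = x² - 2
x₀ = 1.06, x₁ = 1.99

Secant formula: x_{n+1} = x_n - f(x_n)(x_n - x_{n-1})/(f(x_n) - f(x_{n-1}))

Iteration 1:
  f(1.060000) = -0.876400
  f(1.990000) = 1.960100
  x_2 = 1.990000 - 1.960100×(1.990000 - 1.060000)/(1.960100 - (-0.876400))
       = 1.347344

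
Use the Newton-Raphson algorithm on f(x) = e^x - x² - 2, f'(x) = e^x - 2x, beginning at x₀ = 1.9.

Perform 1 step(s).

f(x) = e^x - x² - 2
f'(x) = e^x - 2x
x₀ = 1.9

Newton-Raphson formula: x_{n+1} = x_n - f(x_n)/f'(x_n)

Iteration 1:
  f(1.900000) = 1.075894
  f'(1.900000) = 2.885894
  x_1 = 1.900000 - 1.075894/2.885894 = 1.527189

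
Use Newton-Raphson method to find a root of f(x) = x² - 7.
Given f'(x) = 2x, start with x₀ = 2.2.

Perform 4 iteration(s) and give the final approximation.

f(x) = x² - 7
f'(x) = 2x
x₀ = 2.2

Newton-Raphson formula: x_{n+1} = x_n - f(x_n)/f'(x_n)

Iteration 1:
  f(2.200000) = -2.160000
  f'(2.200000) = 4.400000
  x_1 = 2.200000 - (-2.160000)/4.400000 = 2.690909
Iteration 2:
  f(2.690909) = 0.240992
  f'(2.690909) = 5.381818
  x_2 = 2.690909 - 0.240992/5.381818 = 2.646130
Iteration 3:
  f(2.646130) = 0.002005
  f'(2.646130) = 5.292260
  x_3 = 2.646130 - 0.002005/5.292260 = 2.645751
Iteration 4:
  f(2.645751) = 0.000000
  f'(2.645751) = 5.291503
  x_4 = 2.645751 - 0.000000/5.291503 = 2.645751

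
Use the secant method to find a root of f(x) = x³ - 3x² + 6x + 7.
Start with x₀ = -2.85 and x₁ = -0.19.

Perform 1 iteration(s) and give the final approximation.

f(x) = x³ - 3x² + 6x + 7
x₀ = -2.85, x₁ = -0.19

Secant formula: x_{n+1} = x_n - f(x_n)(x_n - x_{n-1})/(f(x_n) - f(x_{n-1}))

Iteration 1:
  f(-2.850000) = -57.616625
  f(-0.190000) = 5.744841
  x_2 = -0.190000 - 5.744841×(-0.190000 - (-2.850000))/(5.744841 - (-57.616625))
       = -0.431176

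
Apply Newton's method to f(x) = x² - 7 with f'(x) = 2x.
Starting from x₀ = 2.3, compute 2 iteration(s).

f(x) = x² - 7
f'(x) = 2x
x₀ = 2.3

Newton-Raphson formula: x_{n+1} = x_n - f(x_n)/f'(x_n)

Iteration 1:
  f(2.300000) = -1.710000
  f'(2.300000) = 4.600000
  x_1 = 2.300000 - (-1.710000)/4.600000 = 2.671739
Iteration 2:
  f(2.671739) = 0.138190
  f'(2.671739) = 5.343478
  x_2 = 2.671739 - 0.138190/5.343478 = 2.645878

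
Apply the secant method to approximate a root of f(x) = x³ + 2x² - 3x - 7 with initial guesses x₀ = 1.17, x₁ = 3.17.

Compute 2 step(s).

f(x) = x³ + 2x² - 3x - 7
x₀ = 1.17, x₁ = 3.17

Secant formula: x_{n+1} = x_n - f(x_n)(x_n - x_{n-1})/(f(x_n) - f(x_{n-1}))

Iteration 1:
  f(1.170000) = -6.170587
  f(3.170000) = 35.442813
  x_2 = 3.170000 - 35.442813×(3.170000 - 1.170000)/(35.442813 - (-6.170587))
       = 1.466567
Iteration 2:
  f(3.170000) = 35.442813
  f(1.466567) = -3.943741
  x_3 = 1.466567 - (-3.943741)×(1.466567 - 3.170000)/(-3.943741 - 35.442813)
       = 1.637131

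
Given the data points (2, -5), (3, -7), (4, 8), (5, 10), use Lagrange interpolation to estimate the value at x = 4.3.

Lagrange interpolation formula:
P(x) = Σ yᵢ × Lᵢ(x)
where Lᵢ(x) = Π_{j≠i} (x - xⱼ)/(xᵢ - xⱼ)

L_0(4.3) = (4.3 - 3)/(2 - 3) × (4.3 - 4)/(2 - 4) × (4.3 - 5)/(2 - 5) = 0.045500
L_1(4.3) = (4.3 - 2)/(3 - 2) × (4.3 - 4)/(3 - 4) × (4.3 - 5)/(3 - 5) = -0.241500
L_2(4.3) = (4.3 - 2)/(4 - 2) × (4.3 - 3)/(4 - 3) × (4.3 - 5)/(4 - 5) = 1.046500
L_3(4.3) = (4.3 - 2)/(5 - 2) × (4.3 - 3)/(5 - 3) × (4.3 - 4)/(5 - 4) = 0.149500

P(4.3) = (-5)×L_0(4.3) + (-7)×L_1(4.3) + 8×L_2(4.3) + 10×L_3(4.3)
P(4.3) = 11.330000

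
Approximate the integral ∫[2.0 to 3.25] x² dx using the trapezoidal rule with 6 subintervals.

f(x) = x²
a = 2.0, b = 3.25, n = 6
h = (b - a)/n = 0.208333

Trapezoidal rule: (h/2)[f(x₀) + 2f(x₁) + 2f(x₂) + ... + f(xₙ)]

x_0 = 2.0000, f(x_0) = 4.000000, coefficient = 1
x_1 = 2.2083, f(x_1) = 4.876736, coefficient = 2
x_2 = 2.4167, f(x_2) = 5.840278, coefficient = 2
x_3 = 2.6250, f(x_3) = 6.890625, coefficient = 2
x_4 = 2.8333, f(x_4) = 8.027778, coefficient = 2
x_5 = 3.0417, f(x_5) = 9.251736, coefficient = 2
x_6 = 3.2500, f(x_6) = 10.562500, coefficient = 1

I ≈ (0.208333/2) × 84.336806 = 8.785084
Exact value: 8.776042
Error: 0.009042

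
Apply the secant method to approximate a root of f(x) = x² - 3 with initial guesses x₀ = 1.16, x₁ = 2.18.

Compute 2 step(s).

f(x) = x² - 3
x₀ = 1.16, x₁ = 2.18

Secant formula: x_{n+1} = x_n - f(x_n)(x_n - x_{n-1})/(f(x_n) - f(x_{n-1}))

Iteration 1:
  f(1.160000) = -1.654400
  f(2.180000) = 1.752400
  x_2 = 2.180000 - 1.752400×(2.180000 - 1.160000)/(1.752400 - (-1.654400))
       = 1.655329
Iteration 2:
  f(2.180000) = 1.752400
  f(1.655329) = -0.259885
  x_3 = 1.655329 - (-0.259885)×(1.655329 - 2.180000)/(-0.259885 - 1.752400)
       = 1.723090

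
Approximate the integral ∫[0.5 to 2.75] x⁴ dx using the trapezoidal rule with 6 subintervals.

f(x) = x⁴
a = 0.5, b = 2.75, n = 6
h = (b - a)/n = 0.375000

Trapezoidal rule: (h/2)[f(x₀) + 2f(x₁) + 2f(x₂) + ... + f(xₙ)]

x_0 = 0.5000, f(x_0) = 0.062500, coefficient = 1
x_1 = 0.8750, f(x_1) = 0.586182, coefficient = 2
x_2 = 1.2500, f(x_2) = 2.441406, coefficient = 2
x_3 = 1.6250, f(x_3) = 6.972900, coefficient = 2
x_4 = 2.0000, f(x_4) = 16.000000, coefficient = 2
x_5 = 2.3750, f(x_5) = 31.816650, coefficient = 2
x_6 = 2.7500, f(x_6) = 57.191406, coefficient = 1

I ≈ (0.375000/2) × 172.888184 = 32.416534
Exact value: 31.449023
Error: 0.967511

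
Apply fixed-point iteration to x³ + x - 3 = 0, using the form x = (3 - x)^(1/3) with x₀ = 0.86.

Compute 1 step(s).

Equation: x³ + x - 3 = 0
Fixed-point form: x = (3 - x)^(1/3)
x₀ = 0.86

x_1 = g(0.860000) = 1.288659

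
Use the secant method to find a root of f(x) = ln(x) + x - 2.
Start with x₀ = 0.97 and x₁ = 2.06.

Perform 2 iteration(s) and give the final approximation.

f(x) = ln(x) + x - 2
x₀ = 0.97, x₁ = 2.06

Secant formula: x_{n+1} = x_n - f(x_n)(x_n - x_{n-1})/(f(x_n) - f(x_{n-1}))

Iteration 1:
  f(0.970000) = -1.060459
  f(2.060000) = 0.782706
  x_2 = 2.060000 - 0.782706×(2.060000 - 0.970000)/(0.782706 - (-1.060459))
       = 1.597128
Iteration 2:
  f(2.060000) = 0.782706
  f(1.597128) = 0.065335
  x_3 = 1.597128 - 0.065335×(1.597128 - 2.060000)/(0.065335 - 0.782706)
       = 1.554972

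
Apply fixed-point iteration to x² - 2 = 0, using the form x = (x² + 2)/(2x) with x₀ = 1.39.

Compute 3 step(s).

Equation: x² - 2 = 0
Fixed-point form: x = (x² + 2)/(2x)
x₀ = 1.39

x_1 = g(1.390000) = 1.414424
x_2 = g(1.414424) = 1.414214
x_3 = g(1.414214) = 1.414214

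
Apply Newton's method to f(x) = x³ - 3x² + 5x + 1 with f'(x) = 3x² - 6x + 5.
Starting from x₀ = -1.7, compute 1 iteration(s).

f(x) = x³ - 3x² + 5x + 1
f'(x) = 3x² - 6x + 5
x₀ = -1.7

Newton-Raphson formula: x_{n+1} = x_n - f(x_n)/f'(x_n)

Iteration 1:
  f(-1.700000) = -21.083000
  f'(-1.700000) = 23.870000
  x_1 = -1.700000 - (-21.083000)/23.870000 = -0.816757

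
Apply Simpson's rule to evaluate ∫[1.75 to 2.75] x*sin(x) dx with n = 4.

f(x) = x*sin(x)
a = 1.75, b = 2.75, n = 4
h = (b - a)/n = 0.250000

Simpson's rule: (h/3)[f(x₀) + 4f(x₁) + 2f(x₂) + ... + f(xₙ)]

x_0 = 1.7500, f(x_0) = 1.721975, coefficient = 1
x_1 = 2.0000, f(x_1) = 1.818595, coefficient = 4
x_2 = 2.2500, f(x_2) = 1.750665, coefficient = 2
x_3 = 2.5000, f(x_3) = 1.496180, coefficient = 4
x_4 = 2.7500, f(x_4) = 1.049568, coefficient = 1

I ≈ (0.250000/3) × 19.531973 = 1.627664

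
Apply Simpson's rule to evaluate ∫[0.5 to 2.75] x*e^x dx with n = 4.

f(x) = x*e^x
a = 0.5, b = 2.75, n = 4
h = (b - a)/n = 0.562500

Simpson's rule: (h/3)[f(x₀) + 4f(x₁) + 2f(x₂) + ... + f(xₙ)]

x_0 = 0.5000, f(x_0) = 0.824361, coefficient = 1
x_1 = 1.0625, f(x_1) = 3.074446, coefficient = 4
x_2 = 1.6250, f(x_2) = 8.252431, coefficient = 2
x_3 = 2.1875, f(x_3) = 19.496975, coefficient = 4
x_4 = 2.7500, f(x_4) = 43.017238, coefficient = 1

I ≈ (0.562500/3) × 150.632144 = 28.243527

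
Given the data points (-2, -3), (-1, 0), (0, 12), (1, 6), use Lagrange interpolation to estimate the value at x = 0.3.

Lagrange interpolation formula:
P(x) = Σ yᵢ × Lᵢ(x)
where Lᵢ(x) = Π_{j≠i} (x - xⱼ)/(xᵢ - xⱼ)

L_0(0.3) = (0.3 - (-1))/(-2 - (-1)) × (0.3 - 0)/(-2 - 0) × (0.3 - 1)/(-2 - 1) = 0.045500
L_1(0.3) = (0.3 - (-2))/(-1 - (-2)) × (0.3 - 0)/(-1 - 0) × (0.3 - 1)/(-1 - 1) = -0.241500
L_2(0.3) = (0.3 - (-2))/(0 - (-2)) × (0.3 - (-1))/(0 - (-1)) × (0.3 - 1)/(0 - 1) = 1.046500
L_3(0.3) = (0.3 - (-2))/(1 - (-2)) × (0.3 - (-1))/(1 - (-1)) × (0.3 - 0)/(1 - 0) = 0.149500

P(0.3) = (-3)×L_0(0.3) + 0×L_1(0.3) + 12×L_2(0.3) + 6×L_3(0.3)
P(0.3) = 13.318500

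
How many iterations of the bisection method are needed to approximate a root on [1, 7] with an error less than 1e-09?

We need (b-a)/2^n ≤ 1e-09
(7 - 1)/2^n ≤ 1e-09
6/2^n ≤ 1e-09
2^n ≥ 6000000000
n ≥ log₂(6000000000) = 32.48
n ≥ 33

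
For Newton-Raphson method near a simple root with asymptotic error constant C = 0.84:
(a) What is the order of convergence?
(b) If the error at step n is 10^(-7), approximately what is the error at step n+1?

(a) Newton-Raphson has quadratic (order 2) convergence near simple roots.
    This means |e_{n+1}| ≈ C|e_n|².

(b) With |e_n| = 10^(-7) and C = 0.84:
    |e_{n+1}| ≈ 0.84 × (10^(-7))² = 0.84 × 10^(-14)

(a) 2 (quadratic); (b) |e_{n+1}| ≈ 8.400e-15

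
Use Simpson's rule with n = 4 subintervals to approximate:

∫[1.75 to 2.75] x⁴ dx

f(x) = x⁴
a = 1.75, b = 2.75, n = 4
h = (b - a)/n = 0.250000

Simpson's rule: (h/3)[f(x₀) + 4f(x₁) + 2f(x₂) + ... + f(xₙ)]

x_0 = 1.7500, f(x_0) = 9.378906, coefficient = 1
x_1 = 2.0000, f(x_1) = 16.000000, coefficient = 4
x_2 = 2.2500, f(x_2) = 25.628906, coefficient = 2
x_3 = 2.5000, f(x_3) = 39.062500, coefficient = 4
x_4 = 2.7500, f(x_4) = 57.191406, coefficient = 1

I ≈ (0.250000/3) × 338.078125 = 28.173177
Exact value: 28.172656
Error: 0.000521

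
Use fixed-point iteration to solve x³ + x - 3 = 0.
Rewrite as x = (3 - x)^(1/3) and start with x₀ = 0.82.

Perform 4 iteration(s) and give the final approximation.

Equation: x³ + x - 3 = 0
Fixed-point form: x = (3 - x)^(1/3)
x₀ = 0.82

x_1 = g(0.820000) = 1.296638
x_2 = g(1.296638) = 1.194269
x_3 = g(1.194269) = 1.217730
x_4 = g(1.217730) = 1.212433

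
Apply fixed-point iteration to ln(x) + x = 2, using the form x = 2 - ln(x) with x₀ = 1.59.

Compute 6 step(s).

Equation: ln(x) + x = 2
Fixed-point form: x = 2 - ln(x)
x₀ = 1.59

x_1 = g(1.590000) = 1.536266
x_2 = g(1.536266) = 1.570645
x_3 = g(1.570645) = 1.548514
x_4 = g(1.548514) = 1.562705
x_5 = g(1.562705) = 1.553582
x_6 = g(1.553582) = 1.559437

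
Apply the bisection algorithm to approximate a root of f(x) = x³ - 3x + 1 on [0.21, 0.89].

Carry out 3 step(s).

f(x) = x³ - 3x + 1
Initial interval: [0.21, 0.89]

Iteration 1:
  c_1 = (0.210000 + 0.890000)/2 = 0.550000
  f(c_1) = f(0.550000) = -0.483625
  f(a) × f(c) < 0, new interval: [0.210000, 0.550000]
Iteration 2:
  c_2 = (0.210000 + 0.550000)/2 = 0.380000
  f(c_2) = f(0.380000) = -0.085128
  f(a) × f(c) < 0, new interval: [0.210000, 0.380000]
Iteration 3:
  c_3 = (0.210000 + 0.380000)/2 = 0.295000
  f(c_3) = f(0.295000) = 0.140672
  f(a) × f(c) ≥ 0, new interval: [0.295000, 0.380000]

After 3 iteration(s), the approximation is c_3 = 0.295000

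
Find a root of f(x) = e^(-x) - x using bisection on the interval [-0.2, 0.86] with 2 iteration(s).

f(x) = e^(-x) - x
Initial interval: [-0.2, 0.86]

Iteration 1:
  c_1 = (-0.200000 + 0.860000)/2 = 0.330000
  f(c_1) = f(0.330000) = 0.388924
  f(a) × f(c) ≥ 0, new interval: [0.330000, 0.860000]
Iteration 2:
  c_2 = (0.330000 + 0.860000)/2 = 0.595000
  f(c_2) = f(0.595000) = -0.043437
  f(a) × f(c) < 0, new interval: [0.330000, 0.595000]

After 2 iteration(s), the approximation is c_2 = 0.595000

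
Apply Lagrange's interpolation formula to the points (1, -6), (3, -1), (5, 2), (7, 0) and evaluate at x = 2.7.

Lagrange interpolation formula:
P(x) = Σ yᵢ × Lᵢ(x)
where Lᵢ(x) = Π_{j≠i} (x - xⱼ)/(xᵢ - xⱼ)

L_0(2.7) = (2.7 - 3)/(1 - 3) × (2.7 - 5)/(1 - 5) × (2.7 - 7)/(1 - 7) = 0.061812
L_1(2.7) = (2.7 - 1)/(3 - 1) × (2.7 - 5)/(3 - 5) × (2.7 - 7)/(3 - 7) = 1.050812
L_2(2.7) = (2.7 - 1)/(5 - 1) × (2.7 - 3)/(5 - 3) × (2.7 - 7)/(5 - 7) = -0.137062
L_3(2.7) = (2.7 - 1)/(7 - 1) × (2.7 - 3)/(7 - 3) × (2.7 - 5)/(7 - 5) = 0.024437

P(2.7) = (-6)×L_0(2.7) + (-1)×L_1(2.7) + 2×L_2(2.7) + 0×L_3(2.7)
P(2.7) = -1.695812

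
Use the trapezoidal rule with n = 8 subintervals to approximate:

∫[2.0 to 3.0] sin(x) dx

f(x) = sin(x)
a = 2.0, b = 3.0, n = 8
h = (b - a)/n = 0.125000

Trapezoidal rule: (h/2)[f(x₀) + 2f(x₁) + 2f(x₂) + ... + f(xₙ)]

x_0 = 2.0000, f(x_0) = 0.909297, coefficient = 1
x_1 = 2.1250, f(x_1) = 0.850320, coefficient = 2
x_2 = 2.2500, f(x_2) = 0.778073, coefficient = 2
x_3 = 2.3750, f(x_3) = 0.693685, coefficient = 2
x_4 = 2.5000, f(x_4) = 0.598472, coefficient = 2
x_5 = 2.6250, f(x_5) = 0.493920, coefficient = 2
x_6 = 2.7500, f(x_6) = 0.381661, coefficient = 2
x_7 = 2.8750, f(x_7) = 0.263446, coefficient = 2
x_8 = 3.0000, f(x_8) = 0.141120, coefficient = 1

I ≈ (0.125000/2) × 9.169572 = 0.573098
Exact value: 0.573846
Error: 0.000747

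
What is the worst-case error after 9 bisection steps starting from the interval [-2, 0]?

Bisection error bound: |error| ≤ (b-a)/2^n
|error| ≤ (0 - (-2))/2^9 = 2/2^9
|error| ≤ 0.0039062500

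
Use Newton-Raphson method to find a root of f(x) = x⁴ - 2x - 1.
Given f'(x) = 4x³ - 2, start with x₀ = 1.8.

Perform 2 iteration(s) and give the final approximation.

f(x) = x⁴ - 2x - 1
f'(x) = 4x³ - 2
x₀ = 1.8

Newton-Raphson formula: x_{n+1} = x_n - f(x_n)/f'(x_n)

Iteration 1:
  f(1.800000) = 5.897600
  f'(1.800000) = 21.328000
  x_1 = 1.800000 - 5.897600/21.328000 = 1.523481
Iteration 2:
  f(1.523481) = 1.340051
  f'(1.523481) = 12.143960
  x_2 = 1.523481 - 1.340051/12.143960 = 1.413134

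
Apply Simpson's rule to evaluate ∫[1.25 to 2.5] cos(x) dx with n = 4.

f(x) = cos(x)
a = 1.25, b = 2.5, n = 4
h = (b - a)/n = 0.312500

Simpson's rule: (h/3)[f(x₀) + 4f(x₁) + 2f(x₂) + ... + f(xₙ)]

x_0 = 1.2500, f(x_0) = 0.315322, coefficient = 1
x_1 = 1.5625, f(x_1) = 0.008296, coefficient = 4
x_2 = 1.8750, f(x_2) = -0.299534, coefficient = 2
x_3 = 2.1875, f(x_3) = -0.578349, coefficient = 4
x_4 = 2.5000, f(x_4) = -0.801144, coefficient = 1

I ≈ (0.312500/3) × -3.365100 = -0.350531
Exact value: -0.350512
Error: 0.000019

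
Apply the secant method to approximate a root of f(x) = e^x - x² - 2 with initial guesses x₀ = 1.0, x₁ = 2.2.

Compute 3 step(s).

f(x) = e^x - x² - 2
x₀ = 1.0, x₁ = 2.2

Secant formula: x_{n+1} = x_n - f(x_n)(x_n - x_{n-1})/(f(x_n) - f(x_{n-1}))

Iteration 1:
  f(1.000000) = -0.281718
  f(2.200000) = 2.185013
  x_2 = 2.200000 - 2.185013×(2.200000 - 1.000000)/(2.185013 - (-0.281718))
       = 1.137048
Iteration 2:
  f(2.200000) = 2.185013
  f(1.137048) = -0.175326
  x_3 = 1.137048 - (-0.175326)×(1.137048 - 2.200000)/(-0.175326 - 2.185013)
       = 1.216005
Iteration 3:
  f(1.137048) = -0.175326
  f(1.216005) = -0.104986
  x_4 = 1.216005 - (-0.104986)×(1.216005 - 1.137048)/(-0.104986 - (-0.175326))
       = 1.333850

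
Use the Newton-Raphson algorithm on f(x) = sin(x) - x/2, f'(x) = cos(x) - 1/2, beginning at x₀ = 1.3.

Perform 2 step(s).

f(x) = sin(x) - x/2
f'(x) = cos(x) - 1/2
x₀ = 1.3

Newton-Raphson formula: x_{n+1} = x_n - f(x_n)/f'(x_n)

Iteration 1:
  f(1.300000) = 0.313558
  f'(1.300000) = -0.232501
  x_1 = 1.300000 - 0.313558/(-0.232501) = 2.648631
Iteration 2:
  f(2.648631) = -0.851078
  f'(2.648631) = -1.380935
  x_2 = 2.648631 - (-0.851078)/(-1.380935) = 2.032325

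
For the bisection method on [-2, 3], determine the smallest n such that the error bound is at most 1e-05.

We need (b-a)/2^n ≤ 1e-05
(3 - (-2))/2^n ≤ 1e-05
5/2^n ≤ 1e-05
2^n ≥ 500000
n ≥ log₂(500000) = 18.93
n ≥ 19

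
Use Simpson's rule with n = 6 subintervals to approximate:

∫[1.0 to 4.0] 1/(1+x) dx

f(x) = 1/(1+x)
a = 1.0, b = 4.0, n = 6
h = (b - a)/n = 0.500000

Simpson's rule: (h/3)[f(x₀) + 4f(x₁) + 2f(x₂) + ... + f(xₙ)]

x_0 = 1.0000, f(x_0) = 0.500000, coefficient = 1
x_1 = 1.5000, f(x_1) = 0.400000, coefficient = 4
x_2 = 2.0000, f(x_2) = 0.333333, coefficient = 2
x_3 = 2.5000, f(x_3) = 0.285714, coefficient = 4
x_4 = 3.0000, f(x_4) = 0.250000, coefficient = 2
x_5 = 3.5000, f(x_5) = 0.222222, coefficient = 4
x_6 = 4.0000, f(x_6) = 0.200000, coefficient = 1

I ≈ (0.500000/3) × 5.498413 = 0.916402
Exact value: 0.916291
Error: 0.000111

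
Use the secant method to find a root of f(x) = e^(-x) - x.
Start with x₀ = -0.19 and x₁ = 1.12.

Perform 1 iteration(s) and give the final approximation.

f(x) = e^(-x) - x
x₀ = -0.19, x₁ = 1.12

Secant formula: x_{n+1} = x_n - f(x_n)(x_n - x_{n-1})/(f(x_n) - f(x_{n-1}))

Iteration 1:
  f(-0.190000) = 1.399250
  f(1.120000) = -0.793720
  x_2 = 1.120000 - (-0.793720)×(1.120000 - (-0.190000))/(-0.793720 - 1.399250)
       = 0.645861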